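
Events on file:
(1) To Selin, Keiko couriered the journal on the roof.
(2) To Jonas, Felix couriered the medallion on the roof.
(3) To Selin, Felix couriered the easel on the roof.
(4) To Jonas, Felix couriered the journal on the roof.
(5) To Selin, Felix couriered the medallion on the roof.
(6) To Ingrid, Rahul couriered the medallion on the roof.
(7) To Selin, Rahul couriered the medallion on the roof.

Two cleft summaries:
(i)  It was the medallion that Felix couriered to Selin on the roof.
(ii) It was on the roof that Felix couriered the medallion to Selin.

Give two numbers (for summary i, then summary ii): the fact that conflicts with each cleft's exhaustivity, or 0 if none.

(i): focus "the medallion". Looking for same agent, recipient, setting (Felix / Selin / on the roof) with some other thing — fact (3) has the easel there. Refuted.
(ii): focus "on the roof". No fact shares same agent, thing, recipient (Felix / the medallion / Selin) with a different setting. 0.

3, 0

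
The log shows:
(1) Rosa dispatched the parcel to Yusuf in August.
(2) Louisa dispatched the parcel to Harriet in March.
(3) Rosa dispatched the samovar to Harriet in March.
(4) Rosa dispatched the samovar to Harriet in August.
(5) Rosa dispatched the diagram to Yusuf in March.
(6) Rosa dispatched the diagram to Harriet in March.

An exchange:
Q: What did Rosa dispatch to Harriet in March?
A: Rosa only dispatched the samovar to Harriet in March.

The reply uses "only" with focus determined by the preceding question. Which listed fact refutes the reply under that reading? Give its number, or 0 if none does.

Answering "What did ...?" puts focus on the thing — here, "the samovar".
So "only" ranges over things; the rest (same agent, recipient, setting (Rosa / Harriet / in March)) is presupposed.
Fact (6) keeps same agent, recipient, setting (Rosa / Harriet / in March) but has thing = the diagram; that refutes the reply.
(Fact (4) would refute a reading with focus on the setting — but that is not what the question asks.)

6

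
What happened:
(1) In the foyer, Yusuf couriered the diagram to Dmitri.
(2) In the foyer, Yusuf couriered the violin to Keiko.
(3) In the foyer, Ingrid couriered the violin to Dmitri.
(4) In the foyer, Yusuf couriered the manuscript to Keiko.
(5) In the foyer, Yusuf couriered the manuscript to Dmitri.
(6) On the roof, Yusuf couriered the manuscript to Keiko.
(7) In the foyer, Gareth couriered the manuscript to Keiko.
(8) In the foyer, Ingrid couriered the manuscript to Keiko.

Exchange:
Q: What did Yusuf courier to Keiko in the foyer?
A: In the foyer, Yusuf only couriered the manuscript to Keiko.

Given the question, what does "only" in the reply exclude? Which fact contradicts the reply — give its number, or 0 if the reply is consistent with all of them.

2

Answering "What did ...?" puts focus on the thing — here, "the manuscript".
"Only" then excludes alternative things while the background — Yusuf as agent and Keiko as recipient and in the foyer as setting — is held fixed.
Fact (2) keeps Yusuf as agent and Keiko as recipient and in the foyer as setting but has thing = the violin; that refutes the reply.
(Fact (5) would refute a reading with focus on the recipient — but that is not what the question asks.)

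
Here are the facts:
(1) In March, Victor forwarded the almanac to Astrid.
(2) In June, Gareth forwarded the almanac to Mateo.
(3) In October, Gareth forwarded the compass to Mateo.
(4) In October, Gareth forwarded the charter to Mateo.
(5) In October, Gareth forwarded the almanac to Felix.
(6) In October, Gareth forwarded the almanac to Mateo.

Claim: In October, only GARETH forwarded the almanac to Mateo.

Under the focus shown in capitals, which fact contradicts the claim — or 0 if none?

The capitals mark "Gareth" as focus. So "only" rules out other agents, with the rest (the almanac as thing and Mateo as recipient and in October as setting) as background.
Every other fact changes something in the background, not just the agent. Nothing refutes the claim.

0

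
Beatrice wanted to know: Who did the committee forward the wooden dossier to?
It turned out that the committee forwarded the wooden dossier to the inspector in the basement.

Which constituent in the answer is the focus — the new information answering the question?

to the inspector

The wh-word "who" asks about the recipient.
In the answer, "the committee" and "the wooden dossier" are given — repeated from the question.
"in the basement" is also new, but it specifies the location, which is not what the question asks about — so it is not the focus.
The constituent filling the recipient gap is "to the inspector"; that is the focus.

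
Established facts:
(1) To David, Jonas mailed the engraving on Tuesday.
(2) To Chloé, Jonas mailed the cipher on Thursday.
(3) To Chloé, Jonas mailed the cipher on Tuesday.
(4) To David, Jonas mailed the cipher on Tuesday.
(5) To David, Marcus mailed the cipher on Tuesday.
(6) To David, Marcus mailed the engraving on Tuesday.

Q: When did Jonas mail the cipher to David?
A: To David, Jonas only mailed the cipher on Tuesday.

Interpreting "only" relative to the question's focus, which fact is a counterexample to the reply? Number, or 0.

Answering "When did ...?" puts focus on the setting — here, "on Tuesday".
So "only" ranges over settings; the rest (same agent, thing, recipient (Jonas / the cipher / David)) is presupposed.
No listed fact shares that background with another setting. Nothing contradicts the reply.
(Fact (3) would refute a reading with focus on the recipient — but that is not what the question asks.)

0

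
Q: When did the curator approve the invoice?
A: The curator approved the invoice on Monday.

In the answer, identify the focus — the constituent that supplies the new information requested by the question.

The wh-word "when" asks about the time.
In the answer, "the curator" and "the invoice" are given — repeated from the question.
The constituent filling the time gap is "on Monday"; that is the focus and would carry nuclear stress.

on Monday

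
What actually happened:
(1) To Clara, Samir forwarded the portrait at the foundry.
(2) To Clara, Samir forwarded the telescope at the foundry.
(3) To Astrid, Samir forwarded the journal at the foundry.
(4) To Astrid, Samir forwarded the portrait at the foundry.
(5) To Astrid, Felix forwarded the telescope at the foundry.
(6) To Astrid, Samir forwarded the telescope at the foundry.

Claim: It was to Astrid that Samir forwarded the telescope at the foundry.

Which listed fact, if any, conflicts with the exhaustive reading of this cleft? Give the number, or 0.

Focus of the cleft: "Astrid" (the recipient). Presupposed background: same agent, thing, setting (Samir / the telescope / at the foundry).
The exhaustive reading says no other recipient fits that background.
But fact (2) also has same agent, thing, setting (Samir / the telescope / at the foundry), with recipient = Clara — so the exhaustive reading fails.

2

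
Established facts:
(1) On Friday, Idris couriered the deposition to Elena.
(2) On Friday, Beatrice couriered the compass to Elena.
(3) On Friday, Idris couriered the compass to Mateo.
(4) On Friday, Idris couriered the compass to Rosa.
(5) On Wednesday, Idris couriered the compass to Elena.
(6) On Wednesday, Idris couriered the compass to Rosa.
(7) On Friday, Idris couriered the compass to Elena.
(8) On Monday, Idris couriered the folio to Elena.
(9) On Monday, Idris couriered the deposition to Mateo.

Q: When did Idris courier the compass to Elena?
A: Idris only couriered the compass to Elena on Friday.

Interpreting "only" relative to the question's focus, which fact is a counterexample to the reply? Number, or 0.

The question "When did ...?" targets the setting, so in the reply the focus falls on "on Friday".
"Only" then excludes alternative settings while the background — Idris as agent and the compass as thing and Elena as recipient — is held fixed.
Fact (5) shares the background with a different setting (on Wednesday) — counterexample.
(Fact (3) would refute a reading with focus on the recipient — but that is not what the question asks.)

5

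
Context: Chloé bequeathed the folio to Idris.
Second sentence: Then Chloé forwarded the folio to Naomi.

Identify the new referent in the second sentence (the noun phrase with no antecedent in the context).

"Chloé" and "the folio" in the second sentence are given — already mentioned in the context.
"Naomi" has no antecedent in the context; it is discourse-new.

Naomi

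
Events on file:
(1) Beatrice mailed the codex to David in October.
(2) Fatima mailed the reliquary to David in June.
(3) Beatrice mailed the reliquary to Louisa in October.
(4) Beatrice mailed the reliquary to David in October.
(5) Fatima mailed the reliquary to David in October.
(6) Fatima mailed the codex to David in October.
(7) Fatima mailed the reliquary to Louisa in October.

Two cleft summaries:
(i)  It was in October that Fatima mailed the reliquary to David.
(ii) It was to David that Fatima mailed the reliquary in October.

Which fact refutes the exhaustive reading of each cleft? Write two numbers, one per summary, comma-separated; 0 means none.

Summary (i) focuses "in October" (the setting); background Fatima as agent and the reliquary as thing and David as recipient. Fact (2) matches that background with setting = in June — refutes (i).
Summary (ii) focuses "David" (the recipient); background Fatima as agent and the reliquary as thing and in October as setting. Fact (7) matches that background with recipient = Louisa — refutes (ii).

2, 7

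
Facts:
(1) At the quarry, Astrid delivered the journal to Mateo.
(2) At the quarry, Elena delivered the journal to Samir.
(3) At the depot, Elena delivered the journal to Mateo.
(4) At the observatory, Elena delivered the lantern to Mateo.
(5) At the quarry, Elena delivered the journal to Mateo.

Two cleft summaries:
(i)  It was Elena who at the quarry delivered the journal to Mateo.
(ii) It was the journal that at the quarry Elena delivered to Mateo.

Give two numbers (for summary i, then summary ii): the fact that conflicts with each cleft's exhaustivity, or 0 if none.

1, 0

(i): focus "Elena". Looking for same thing, recipient, setting (the journal / Mateo / at the quarry) with some other agent — fact (1) has Astrid there. Refuted.
(ii): focus "the journal". No fact shares same agent, recipient, setting (Elena / Mateo / at the quarry) with a different thing. 0.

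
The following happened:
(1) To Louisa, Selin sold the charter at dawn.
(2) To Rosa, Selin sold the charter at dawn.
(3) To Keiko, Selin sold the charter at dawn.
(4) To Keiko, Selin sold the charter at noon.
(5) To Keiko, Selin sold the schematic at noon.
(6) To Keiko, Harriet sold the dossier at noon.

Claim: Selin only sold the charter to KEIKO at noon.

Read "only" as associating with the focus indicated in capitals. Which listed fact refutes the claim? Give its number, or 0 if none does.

Focus (in capitals) is "Keiko" — the recipient. "Only" excludes alternative recipients while holding fixed agent = Selin, thing = the charter, setting = at noon.
No fact matches agent = Selin, thing = the charter, setting = at noon with a different recipient — every other fact differs on at least one backgrounded slot. So no fact refutes it.

0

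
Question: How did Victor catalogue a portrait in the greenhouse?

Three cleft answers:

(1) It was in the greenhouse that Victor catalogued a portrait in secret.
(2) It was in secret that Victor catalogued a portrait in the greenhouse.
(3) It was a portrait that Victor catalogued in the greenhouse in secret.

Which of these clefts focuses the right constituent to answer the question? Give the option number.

2

The question word "how" targets the manner.
Option (1) clefts "in the greenhouse" — the location, not what was asked.
Option (2) clefts "in secret" — that matches what the question asks about.
Option (3) clefts "a portrait" — the direct object, not what was asked.
So the congruent reply is (2).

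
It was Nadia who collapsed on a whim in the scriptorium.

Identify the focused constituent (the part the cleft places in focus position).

Nadia

In an it-cleft "It was X that/who ...", the clefted constituent X is the focus; the that/who-clause expresses the presupposed open proposition.
Here the focus is "Nadia". The backgrounded (presupposed) material includes "on a whim" and "in the scriptorium".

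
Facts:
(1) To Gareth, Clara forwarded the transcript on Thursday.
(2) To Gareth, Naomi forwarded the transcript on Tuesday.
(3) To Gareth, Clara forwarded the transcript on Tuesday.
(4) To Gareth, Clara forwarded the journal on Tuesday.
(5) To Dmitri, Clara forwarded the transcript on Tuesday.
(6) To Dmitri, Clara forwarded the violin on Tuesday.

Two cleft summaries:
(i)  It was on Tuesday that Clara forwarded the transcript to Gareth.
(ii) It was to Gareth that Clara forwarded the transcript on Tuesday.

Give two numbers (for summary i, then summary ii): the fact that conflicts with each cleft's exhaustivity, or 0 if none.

1, 5

(i): focus "on Tuesday". Looking for agent = Clara, thing = the transcript, recipient = Gareth with some other setting — fact (1) has on Thursday there. Refuted.
(ii): focus "Gareth". Looking for agent = Clara, thing = the transcript, setting = on Tuesday with some other recipient — fact (5) has Dmitri there. Refuted.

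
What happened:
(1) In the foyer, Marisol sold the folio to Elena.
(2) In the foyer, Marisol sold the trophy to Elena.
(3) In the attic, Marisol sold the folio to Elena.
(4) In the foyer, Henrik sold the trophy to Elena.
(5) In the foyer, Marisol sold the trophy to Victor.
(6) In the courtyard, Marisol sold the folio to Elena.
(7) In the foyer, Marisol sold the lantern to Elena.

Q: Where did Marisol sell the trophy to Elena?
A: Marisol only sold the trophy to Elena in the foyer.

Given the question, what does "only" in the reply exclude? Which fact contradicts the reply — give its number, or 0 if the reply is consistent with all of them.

0

Answering "Where did ...?" puts focus on the setting — here, "in the foyer".
"Only" then excludes alternative settings while the background — same agent, thing, recipient (Marisol / the trophy / Elena) — is held fixed.
No listed fact shares that background with another setting. Nothing contradicts the reply.
(Fact (5) would refute a reading with focus on the recipient — but that is not what the question asks.)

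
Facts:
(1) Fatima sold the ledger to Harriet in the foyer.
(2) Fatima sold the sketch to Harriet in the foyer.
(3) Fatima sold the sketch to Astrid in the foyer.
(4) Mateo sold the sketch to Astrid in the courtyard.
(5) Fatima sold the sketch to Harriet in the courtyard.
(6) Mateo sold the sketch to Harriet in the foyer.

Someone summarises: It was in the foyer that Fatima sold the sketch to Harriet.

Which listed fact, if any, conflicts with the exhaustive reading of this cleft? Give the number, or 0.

Focus of the cleft: "in the foyer" (the setting). Presupposed background: agent = Fatima, thing = the sketch, recipient = Harriet.
The exhaustive reading says no other setting fits that background.
Fact (5) shares the background but with setting = in the courtyard; exhaustivity is violated.

5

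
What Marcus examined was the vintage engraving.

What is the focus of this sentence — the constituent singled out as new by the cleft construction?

In a pseudo-cleft "What ... was X", the post-copular constituent X is the focus.
Here the focus is "the vintage engraving". The backgrounded (presupposed) material includes "Marcus".

the vintage engraving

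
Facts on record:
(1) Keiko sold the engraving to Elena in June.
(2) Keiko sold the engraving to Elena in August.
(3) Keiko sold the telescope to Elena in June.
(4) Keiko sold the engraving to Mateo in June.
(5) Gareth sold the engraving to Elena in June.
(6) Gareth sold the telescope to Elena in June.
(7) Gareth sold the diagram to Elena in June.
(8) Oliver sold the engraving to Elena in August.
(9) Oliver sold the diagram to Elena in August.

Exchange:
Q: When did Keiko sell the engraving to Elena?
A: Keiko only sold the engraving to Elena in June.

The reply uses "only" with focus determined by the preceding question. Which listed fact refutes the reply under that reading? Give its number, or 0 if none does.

2

Answering "When did ...?" puts focus on the setting — here, "in June".
"Only" then excludes alternative settings while the background — agent = Keiko, thing = the engraving, recipient = Elena — is held fixed.
Fact (2) shares the background with a different setting (in August) — counterexample.
(Fact (4) would refute a reading with focus on the recipient — but that is not what the question asks.)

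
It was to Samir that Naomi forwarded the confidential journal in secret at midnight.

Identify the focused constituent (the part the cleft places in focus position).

In an it-cleft "It was X that/who ...", the clefted constituent X is the focus; the that/who-clause expresses the presupposed open proposition.
Here the focus is "to Samir". The backgrounded (presupposed) material includes "Naomi", "the confidential journal", "in secret" and "at midnight".

to Samir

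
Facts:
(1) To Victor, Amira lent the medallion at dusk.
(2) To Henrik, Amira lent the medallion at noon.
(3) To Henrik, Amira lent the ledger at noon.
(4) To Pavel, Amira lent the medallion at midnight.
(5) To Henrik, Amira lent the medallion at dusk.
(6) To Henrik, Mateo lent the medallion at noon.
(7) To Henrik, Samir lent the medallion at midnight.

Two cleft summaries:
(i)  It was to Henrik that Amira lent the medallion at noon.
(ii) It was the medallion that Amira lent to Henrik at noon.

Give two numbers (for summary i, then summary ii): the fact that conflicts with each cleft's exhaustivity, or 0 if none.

0, 3

Summary (i) focuses "Henrik" (the recipient); background agent = Amira, thing = the medallion, setting = at noon. No fact matches that background with a different recipient, so 0.
Summary (ii) focuses "the medallion" (the thing); background agent = Amira, recipient = Henrik, setting = at noon. Fact (3) matches that background with thing = the ledger — refutes (ii).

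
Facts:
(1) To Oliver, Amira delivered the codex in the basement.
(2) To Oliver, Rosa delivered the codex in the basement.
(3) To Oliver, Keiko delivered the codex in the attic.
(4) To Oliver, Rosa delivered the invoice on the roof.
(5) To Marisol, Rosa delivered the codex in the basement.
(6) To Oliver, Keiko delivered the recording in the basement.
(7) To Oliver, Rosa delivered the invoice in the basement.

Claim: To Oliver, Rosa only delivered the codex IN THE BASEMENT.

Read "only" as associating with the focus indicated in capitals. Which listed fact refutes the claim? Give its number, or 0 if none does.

0

The capitals mark "in the basement" as focus. So "only" rules out other settings, with the rest (Rosa as agent and the codex as thing and Oliver as recipient) as background.
No fact matches Rosa as agent and the codex as thing and Oliver as recipient with a different setting — every other fact differs on at least one backgrounded slot. So no fact refutes it.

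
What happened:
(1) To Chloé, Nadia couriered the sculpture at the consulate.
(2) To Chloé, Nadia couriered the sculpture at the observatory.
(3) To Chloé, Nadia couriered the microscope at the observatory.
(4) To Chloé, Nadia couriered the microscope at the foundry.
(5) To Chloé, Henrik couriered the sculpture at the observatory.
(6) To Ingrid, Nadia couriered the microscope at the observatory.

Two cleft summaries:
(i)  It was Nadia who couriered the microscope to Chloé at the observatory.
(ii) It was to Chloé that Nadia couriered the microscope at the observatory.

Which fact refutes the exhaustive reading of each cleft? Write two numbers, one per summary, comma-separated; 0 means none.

Summary (i) focuses "Nadia" (the agent); background same thing, recipient, setting (the microscope / Chloé / at the observatory). No fact matches that background with a different agent, so 0.
Summary (ii) focuses "Chloé" (the recipient); background same agent, thing, setting (Nadia / the microscope / at the observatory). Fact (6) matches that background with recipient = Ingrid — refutes (ii).

0, 6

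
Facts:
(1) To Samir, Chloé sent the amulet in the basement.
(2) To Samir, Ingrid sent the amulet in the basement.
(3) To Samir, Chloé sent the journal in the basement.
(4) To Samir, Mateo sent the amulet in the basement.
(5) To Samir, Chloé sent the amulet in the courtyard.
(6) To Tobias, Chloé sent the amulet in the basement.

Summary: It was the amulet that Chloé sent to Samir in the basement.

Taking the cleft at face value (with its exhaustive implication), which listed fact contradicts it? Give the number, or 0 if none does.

3

Focus of the cleft: "the amulet" (the thing). Presupposed background: same agent, recipient, setting (Chloé / Samir / in the basement).
Exhaustivity: the amulet is the only thing satisfying that background.
But fact (3) also has same agent, recipient, setting (Chloé / Samir / in the basement), with thing = the journal — so the exhaustive reading fails.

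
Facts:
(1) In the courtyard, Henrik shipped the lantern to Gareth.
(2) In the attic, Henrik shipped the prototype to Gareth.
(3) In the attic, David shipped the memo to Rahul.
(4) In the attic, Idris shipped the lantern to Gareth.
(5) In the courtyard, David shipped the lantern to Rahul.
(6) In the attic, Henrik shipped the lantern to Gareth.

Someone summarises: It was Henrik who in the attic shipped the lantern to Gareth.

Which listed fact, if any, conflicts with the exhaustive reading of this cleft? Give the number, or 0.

Focus of the cleft: "Henrik" (the agent). Presupposed background: thing = the lantern, recipient = Gareth, setting = in the attic.
Exhaustivity: Henrik is the only agent satisfying that background.
But fact (4) also has thing = the lantern, recipient = Gareth, setting = in the attic, with agent = Idris — so the exhaustive reading fails.

4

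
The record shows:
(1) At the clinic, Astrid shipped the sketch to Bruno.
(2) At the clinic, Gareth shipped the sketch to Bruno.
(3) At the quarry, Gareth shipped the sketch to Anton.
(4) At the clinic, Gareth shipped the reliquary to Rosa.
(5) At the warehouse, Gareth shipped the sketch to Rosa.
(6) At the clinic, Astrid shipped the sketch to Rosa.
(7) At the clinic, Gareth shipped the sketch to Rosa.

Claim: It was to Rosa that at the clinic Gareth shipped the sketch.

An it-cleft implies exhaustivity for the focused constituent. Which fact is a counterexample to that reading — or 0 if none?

The cleft puts "Rosa" in focus and presupposes the open proposition with same agent, thing, setting (Gareth / the sketch / at the clinic).
Exhaustivity: Rosa is the only recipient satisfying that background.
But fact (2) also has same agent, thing, setting (Gareth / the sketch / at the clinic), with recipient = Bruno — so the exhaustive reading fails.

2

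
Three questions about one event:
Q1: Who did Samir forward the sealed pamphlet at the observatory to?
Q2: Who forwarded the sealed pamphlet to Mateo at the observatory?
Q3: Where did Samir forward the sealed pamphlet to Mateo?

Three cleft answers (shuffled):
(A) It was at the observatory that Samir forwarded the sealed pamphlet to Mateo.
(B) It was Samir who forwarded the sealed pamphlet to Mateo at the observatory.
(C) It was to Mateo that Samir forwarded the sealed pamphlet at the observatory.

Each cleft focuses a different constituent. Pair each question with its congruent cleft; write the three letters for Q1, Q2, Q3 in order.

Q1 asks about the recipient; cleft (C) focuses "to Mateo", which is the recipient — so Q1 → C.
Q2 asks about the subject (agent); cleft (B) focuses "Samir", which is the subject (agent) — so Q2 → B.
Q3 asks about the location; cleft (A) focuses "at the observatory", which is the location — so Q3 → A.
Mapping: Q1→C, Q2→B, Q3→A.

CBA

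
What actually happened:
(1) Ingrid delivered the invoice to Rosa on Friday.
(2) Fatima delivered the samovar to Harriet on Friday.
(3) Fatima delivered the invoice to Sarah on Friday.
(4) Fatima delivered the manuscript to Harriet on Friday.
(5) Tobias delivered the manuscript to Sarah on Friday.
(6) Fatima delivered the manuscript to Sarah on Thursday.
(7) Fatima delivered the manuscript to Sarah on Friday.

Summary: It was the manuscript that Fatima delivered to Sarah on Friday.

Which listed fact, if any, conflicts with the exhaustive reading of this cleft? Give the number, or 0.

Focus of the cleft: "the manuscript" (the thing). Presupposed background: same agent, recipient, setting (Fatima / Sarah / on Friday).
Exhaustivity: the manuscript is the only thing satisfying that background.
Fact (3) shares the background but with thing = the invoice; exhaustivity is violated.

3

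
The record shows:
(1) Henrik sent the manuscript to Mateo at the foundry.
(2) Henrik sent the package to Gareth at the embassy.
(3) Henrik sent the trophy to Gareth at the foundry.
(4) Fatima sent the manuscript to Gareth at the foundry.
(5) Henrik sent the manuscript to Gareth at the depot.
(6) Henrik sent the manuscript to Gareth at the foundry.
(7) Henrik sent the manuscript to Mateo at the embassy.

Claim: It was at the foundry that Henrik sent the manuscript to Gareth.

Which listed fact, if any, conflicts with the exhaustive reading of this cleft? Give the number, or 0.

Focus of the cleft: "at the foundry" (the setting). Presupposed background: same agent, thing, recipient (Henrik / the manuscript / Gareth).
The exhaustive reading says no other setting fits that background.
Fact (5) shares the background but with setting = at the depot; exhaustivity is violated.

5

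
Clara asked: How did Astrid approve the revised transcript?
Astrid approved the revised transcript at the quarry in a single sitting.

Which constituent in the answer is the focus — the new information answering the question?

in a single sitting

The wh-word "how" asks about the manner.
In the answer, "Astrid" and "the revised transcript" are given — repeated from the question.
"at the quarry" is also new, but it specifies the location, which is not what the question asks about — so it is not the focus.
The constituent filling the manner gap is "in a single sitting"; that is the focus.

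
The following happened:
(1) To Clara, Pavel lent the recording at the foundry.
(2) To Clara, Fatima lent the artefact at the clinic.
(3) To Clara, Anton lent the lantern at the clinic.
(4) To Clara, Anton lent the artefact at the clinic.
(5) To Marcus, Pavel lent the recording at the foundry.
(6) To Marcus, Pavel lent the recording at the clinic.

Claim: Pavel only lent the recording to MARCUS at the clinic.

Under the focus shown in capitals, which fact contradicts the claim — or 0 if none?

0

The capitals mark "Marcus" as focus. So "only" rules out other recipients, with the rest (agent = Pavel, thing = the recording, setting = at the clinic) as background.
Every other fact changes something in the background, not just the recipient. Nothing refutes the claim.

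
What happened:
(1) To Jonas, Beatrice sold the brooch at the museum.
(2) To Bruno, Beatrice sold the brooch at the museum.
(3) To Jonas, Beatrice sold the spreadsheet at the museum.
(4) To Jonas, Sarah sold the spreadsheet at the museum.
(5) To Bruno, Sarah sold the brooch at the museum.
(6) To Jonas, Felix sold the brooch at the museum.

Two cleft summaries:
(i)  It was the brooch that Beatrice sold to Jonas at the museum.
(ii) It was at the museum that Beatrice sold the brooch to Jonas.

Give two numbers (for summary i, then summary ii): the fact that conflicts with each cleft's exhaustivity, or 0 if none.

(i): focus "the brooch". Looking for agent = Beatrice, recipient = Jonas, setting = at the museum with some other thing — fact (3) has the spreadsheet there. Refuted.
(ii): focus "at the museum". No fact shares agent = Beatrice, thing = the brooch, recipient = Jonas with a different setting. 0.

3, 0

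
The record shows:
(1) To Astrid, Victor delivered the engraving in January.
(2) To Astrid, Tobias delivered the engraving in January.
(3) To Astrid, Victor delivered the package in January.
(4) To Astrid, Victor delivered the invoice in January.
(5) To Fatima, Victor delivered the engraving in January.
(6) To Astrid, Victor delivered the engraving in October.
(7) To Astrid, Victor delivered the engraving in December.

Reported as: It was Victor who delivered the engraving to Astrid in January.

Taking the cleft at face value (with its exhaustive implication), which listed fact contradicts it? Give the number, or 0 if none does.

Focus of the cleft: "Victor" (the agent). Presupposed background: same thing, recipient, setting (the engraving / Astrid / in January).
Exhaustivity: Victor is the only agent satisfying that background.
Fact (2) shares the background but with agent = Tobias; exhaustivity is violated.

2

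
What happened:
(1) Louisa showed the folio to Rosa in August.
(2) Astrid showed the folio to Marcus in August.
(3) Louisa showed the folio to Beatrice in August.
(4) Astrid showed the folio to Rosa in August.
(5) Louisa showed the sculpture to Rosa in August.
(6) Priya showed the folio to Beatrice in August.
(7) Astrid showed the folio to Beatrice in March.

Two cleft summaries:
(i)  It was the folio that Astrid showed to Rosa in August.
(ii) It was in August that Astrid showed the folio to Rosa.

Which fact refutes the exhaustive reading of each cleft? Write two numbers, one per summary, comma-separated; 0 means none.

Summary (i) focuses "the folio" (the thing); background agent = Astrid, recipient = Rosa, setting = in August. No fact matches that background with a different thing, so 0.
Summary (ii) focuses "in August" (the setting); background agent = Astrid, thing = the folio, recipient = Rosa. No fact matches that background with a different setting, so 0.

0, 0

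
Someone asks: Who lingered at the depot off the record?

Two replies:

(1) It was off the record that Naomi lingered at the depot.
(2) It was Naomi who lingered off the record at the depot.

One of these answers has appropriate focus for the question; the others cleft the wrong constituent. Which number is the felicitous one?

2

The question word "who" targets the subject (agent).
Option (1) clefts "off the record" — the manner, not what was asked.
Option (2) clefts "Naomi" — that matches what the question asks about.
So the congruent reply is (2).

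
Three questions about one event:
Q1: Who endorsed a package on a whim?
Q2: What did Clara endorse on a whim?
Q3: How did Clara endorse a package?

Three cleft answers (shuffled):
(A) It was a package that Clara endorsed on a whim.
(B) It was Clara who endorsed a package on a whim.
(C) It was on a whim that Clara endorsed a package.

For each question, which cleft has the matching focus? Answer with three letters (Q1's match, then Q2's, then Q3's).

Q1 asks about the subject (agent); cleft (B) focuses "Clara", which is the subject (agent) — so Q1 → B.
Q2 asks about the direct object; cleft (A) focuses "a package", which is the direct object — so Q2 → A.
Q3 asks about the manner; cleft (C) focuses "on a whim", which is the manner — so Q3 → C.
Mapping: Q1→B, Q2→A, Q3→C.

BAC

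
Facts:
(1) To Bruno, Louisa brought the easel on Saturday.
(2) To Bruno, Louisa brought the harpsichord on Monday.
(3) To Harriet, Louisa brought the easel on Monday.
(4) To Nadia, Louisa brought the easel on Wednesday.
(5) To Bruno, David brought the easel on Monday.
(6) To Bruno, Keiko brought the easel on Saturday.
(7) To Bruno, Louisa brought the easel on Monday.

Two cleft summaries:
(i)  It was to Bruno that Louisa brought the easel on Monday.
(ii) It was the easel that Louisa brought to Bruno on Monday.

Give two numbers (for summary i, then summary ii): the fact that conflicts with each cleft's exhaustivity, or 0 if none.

3, 2

(i): focus "Bruno". Looking for agent = Louisa, thing = the easel, setting = on Monday with some other recipient — fact (3) has Harriet there. Refuted.
(ii): focus "the easel". Looking for agent = Louisa, recipient = Bruno, setting = on Monday with some other thing — fact (2) has the harpsichord there. Refuted.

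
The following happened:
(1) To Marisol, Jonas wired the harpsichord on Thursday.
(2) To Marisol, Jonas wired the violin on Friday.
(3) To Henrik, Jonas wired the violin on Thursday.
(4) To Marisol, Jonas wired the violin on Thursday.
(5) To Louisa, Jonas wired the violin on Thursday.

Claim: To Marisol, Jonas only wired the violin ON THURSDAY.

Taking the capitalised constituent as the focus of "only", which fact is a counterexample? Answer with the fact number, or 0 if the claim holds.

Focus (in capitals) is "on Thursday" — the setting. "Only" excludes alternative settings while holding fixed agent = Jonas, thing = the violin, recipient = Marisol.
Fact (2) shares the background but differs in setting (on Friday) — a counterexample.

2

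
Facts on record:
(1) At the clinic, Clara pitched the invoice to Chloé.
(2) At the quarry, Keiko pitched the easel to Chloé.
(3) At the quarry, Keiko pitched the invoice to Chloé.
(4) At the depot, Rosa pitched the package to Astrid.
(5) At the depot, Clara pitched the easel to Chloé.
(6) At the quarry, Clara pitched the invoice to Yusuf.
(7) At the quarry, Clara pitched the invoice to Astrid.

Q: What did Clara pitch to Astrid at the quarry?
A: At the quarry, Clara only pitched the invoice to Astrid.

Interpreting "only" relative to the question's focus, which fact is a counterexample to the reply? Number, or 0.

Answering "What did ...?" puts focus on the thing — here, "the invoice".
"Only" then excludes alternative things while the background — same agent, recipient, setting (Clara / Astrid / at the quarry) — is held fixed.
No listed fact shares that background with another thing. Nothing contradicts the reply.
(Fact (6) would refute a reading with focus on the recipient — but that is not what the question asks.)

0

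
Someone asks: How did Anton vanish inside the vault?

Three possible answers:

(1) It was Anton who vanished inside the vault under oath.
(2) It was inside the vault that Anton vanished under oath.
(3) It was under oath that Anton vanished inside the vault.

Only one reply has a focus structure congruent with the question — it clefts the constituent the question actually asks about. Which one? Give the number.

The question word "how" targets the manner.
Option (1) clefts "Anton" — the subject (agent), not what was asked.
Option (2) clefts "inside the vault" — the location, not what was asked.
Option (3) clefts "under oath" — that matches what the question asks about.
So the congruent reply is (3).

3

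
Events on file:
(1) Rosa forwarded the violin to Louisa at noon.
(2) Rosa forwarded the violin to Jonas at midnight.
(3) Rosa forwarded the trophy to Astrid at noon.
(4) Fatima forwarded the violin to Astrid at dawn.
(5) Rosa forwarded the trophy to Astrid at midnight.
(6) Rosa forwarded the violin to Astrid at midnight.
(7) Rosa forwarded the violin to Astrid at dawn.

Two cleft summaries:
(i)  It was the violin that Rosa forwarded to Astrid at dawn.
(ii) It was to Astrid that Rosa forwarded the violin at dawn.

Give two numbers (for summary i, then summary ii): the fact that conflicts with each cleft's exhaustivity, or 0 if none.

Summary (i) focuses "the violin" (the thing); background same agent, recipient, setting (Rosa / Astrid / at dawn). No fact matches that background with a different thing, so 0.
Summary (ii) focuses "Astrid" (the recipient); background same agent, thing, setting (Rosa / the violin / at dawn). No fact matches that background with a different recipient, so 0.

0, 0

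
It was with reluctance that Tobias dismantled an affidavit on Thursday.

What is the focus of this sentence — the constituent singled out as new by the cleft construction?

In an it-cleft "It was X that/who ...", the clefted constituent X is the focus; the that/who-clause expresses the presupposed open proposition.
Here the focus is "with reluctance". The backgrounded (presupposed) material includes "Tobias", "an affidavit" and "on Thursday".

with reluctance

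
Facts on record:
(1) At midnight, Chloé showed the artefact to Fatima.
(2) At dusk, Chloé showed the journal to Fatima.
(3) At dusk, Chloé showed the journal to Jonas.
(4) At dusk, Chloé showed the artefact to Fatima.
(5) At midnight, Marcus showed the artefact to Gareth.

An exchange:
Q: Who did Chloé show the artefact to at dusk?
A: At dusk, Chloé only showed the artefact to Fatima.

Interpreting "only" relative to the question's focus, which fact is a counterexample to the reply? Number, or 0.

Answering "Who did ... to ...?" puts focus on the recipient — here, "Fatima".
So "only" ranges over recipients; the rest (agent = Chloé, thing = the artefact, setting = at dusk) is presupposed.
No fact keeps agent = Chloé, thing = the artefact, setting = at dusk while changing the recipient; every other fact differs on something backgrounded. The reply stands.
(Fact (2) would refute a reading with focus on the thing — but that is not what the question asks.)

0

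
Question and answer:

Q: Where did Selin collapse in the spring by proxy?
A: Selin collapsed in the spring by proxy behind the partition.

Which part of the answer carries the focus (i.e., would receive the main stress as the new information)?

behind the partition

The wh-word "where" asks about the location.
In the answer, "Selin", "in the spring" and "by proxy" are given — repeated from the question.
The constituent filling the location gap is "behind the partition"; that is the focus and would carry nuclear stress.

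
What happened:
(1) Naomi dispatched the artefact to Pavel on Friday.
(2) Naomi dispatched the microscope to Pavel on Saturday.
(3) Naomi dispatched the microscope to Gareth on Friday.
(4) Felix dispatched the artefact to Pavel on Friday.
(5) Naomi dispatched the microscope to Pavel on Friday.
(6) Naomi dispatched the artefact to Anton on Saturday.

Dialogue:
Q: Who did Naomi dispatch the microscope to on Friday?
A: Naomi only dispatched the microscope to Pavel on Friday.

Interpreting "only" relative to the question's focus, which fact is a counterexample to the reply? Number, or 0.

3

The question "Who did ... to ...?" targets the recipient, so in the reply the focus falls on "Pavel".
"Only" then excludes alternative recipients while the background — same agent, thing, setting (Naomi / the microscope / on Friday) — is held fixed.
Fact (3) keeps same agent, thing, setting (Naomi / the microscope / on Friday) but has recipient = Gareth; that refutes the reply.
(Fact (2) would refute a reading with focus on the setting — but that is not what the question asks.)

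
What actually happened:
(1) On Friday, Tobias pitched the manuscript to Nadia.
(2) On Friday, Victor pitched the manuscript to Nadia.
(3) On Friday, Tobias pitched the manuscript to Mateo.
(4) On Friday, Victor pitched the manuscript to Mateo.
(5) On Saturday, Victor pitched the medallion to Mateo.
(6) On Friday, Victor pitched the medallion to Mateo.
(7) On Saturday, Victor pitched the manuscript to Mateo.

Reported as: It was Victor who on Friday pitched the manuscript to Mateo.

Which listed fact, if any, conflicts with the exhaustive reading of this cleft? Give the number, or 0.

3

The cleft puts "Victor" in focus and presupposes the open proposition with the manuscript as thing and Mateo as recipient and on Friday as setting.
The exhaustive reading says no other agent fits that background.
But fact (3) also has the manuscript as thing and Mateo as recipient and on Friday as setting, with agent = Tobias — so the exhaustive reading fails.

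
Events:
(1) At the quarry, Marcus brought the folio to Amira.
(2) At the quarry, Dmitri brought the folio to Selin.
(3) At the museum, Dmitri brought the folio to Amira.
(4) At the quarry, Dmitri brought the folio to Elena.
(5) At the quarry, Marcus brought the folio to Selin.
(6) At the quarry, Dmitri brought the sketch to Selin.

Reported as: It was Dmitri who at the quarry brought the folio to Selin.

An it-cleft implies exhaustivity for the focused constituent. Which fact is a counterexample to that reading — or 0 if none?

5

The cleft puts "Dmitri" in focus and presupposes the open proposition with same thing, recipient, setting (the folio / Selin / at the quarry).
Exhaustivity: Dmitri is the only agent satisfying that background.
But fact (5) also has same thing, recipient, setting (the folio / Selin / at the quarry), with agent = Marcus — so the exhaustive reading fails.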